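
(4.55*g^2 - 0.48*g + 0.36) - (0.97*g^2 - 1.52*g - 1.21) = 3.58*g^2 + 1.04*g + 1.57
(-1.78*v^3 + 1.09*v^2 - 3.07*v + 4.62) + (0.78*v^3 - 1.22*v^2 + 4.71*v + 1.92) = -1.0*v^3 - 0.13*v^2 + 1.64*v + 6.54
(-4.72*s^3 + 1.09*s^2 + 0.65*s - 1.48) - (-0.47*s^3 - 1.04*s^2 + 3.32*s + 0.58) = -4.25*s^3 + 2.13*s^2 - 2.67*s - 2.06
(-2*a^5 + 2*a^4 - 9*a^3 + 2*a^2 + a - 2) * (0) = 0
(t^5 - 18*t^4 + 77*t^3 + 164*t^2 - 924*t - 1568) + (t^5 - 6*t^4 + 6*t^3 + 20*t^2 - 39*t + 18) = 2*t^5 - 24*t^4 + 83*t^3 + 184*t^2 - 963*t - 1550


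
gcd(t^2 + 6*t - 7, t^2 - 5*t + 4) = t - 1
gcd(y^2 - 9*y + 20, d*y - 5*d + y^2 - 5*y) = y - 5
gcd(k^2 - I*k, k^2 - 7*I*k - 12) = 1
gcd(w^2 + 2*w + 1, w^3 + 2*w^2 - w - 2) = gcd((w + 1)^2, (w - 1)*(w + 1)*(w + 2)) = w + 1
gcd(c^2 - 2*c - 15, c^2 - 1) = 1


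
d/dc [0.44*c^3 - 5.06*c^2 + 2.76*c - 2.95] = 1.32*c^2 - 10.12*c + 2.76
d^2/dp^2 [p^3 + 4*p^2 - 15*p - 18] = 6*p + 8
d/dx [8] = 0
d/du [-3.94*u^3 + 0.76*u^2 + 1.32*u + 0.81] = -11.82*u^2 + 1.52*u + 1.32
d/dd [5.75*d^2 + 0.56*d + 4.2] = 11.5*d + 0.56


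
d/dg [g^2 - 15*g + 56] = 2*g - 15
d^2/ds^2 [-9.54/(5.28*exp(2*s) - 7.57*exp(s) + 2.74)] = (-9.54*(10.56*exp(s) - 7.57)*(21.12*exp(s) - 15.14)*exp(s) + (201.4848*exp(s) - 72.2178)*(5.28*exp(2*s) - 7.57*exp(s) + 2.74))*exp(s)/(5.28*exp(2*s) - 7.57*exp(s) + 2.74)^3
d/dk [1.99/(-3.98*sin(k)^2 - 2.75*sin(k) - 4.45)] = (15.8404*sin(k) + 5.4725)*cos(k)/(3.98*sin(k)^2 + 2.75*sin(k) + 4.45)^2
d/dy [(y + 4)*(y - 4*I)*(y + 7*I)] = 3*y^2 + y*(8 + 6*I) + 28 + 12*I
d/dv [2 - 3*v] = -3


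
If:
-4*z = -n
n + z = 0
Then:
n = 0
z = 0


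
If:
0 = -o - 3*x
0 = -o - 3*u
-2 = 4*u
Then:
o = 3/2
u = -1/2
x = -1/2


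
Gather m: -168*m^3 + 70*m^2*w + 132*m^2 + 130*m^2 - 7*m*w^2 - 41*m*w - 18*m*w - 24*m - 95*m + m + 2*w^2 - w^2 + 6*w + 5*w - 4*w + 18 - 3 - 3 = -168*m^3 + m^2*(70*w + 262) + m*(-7*w^2 - 59*w - 118) + w^2 + 7*w + 12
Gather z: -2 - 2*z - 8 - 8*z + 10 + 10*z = 0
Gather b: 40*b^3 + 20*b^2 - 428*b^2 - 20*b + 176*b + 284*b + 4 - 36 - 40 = 40*b^3 - 408*b^2 + 440*b - 72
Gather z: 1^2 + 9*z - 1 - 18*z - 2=-9*z - 2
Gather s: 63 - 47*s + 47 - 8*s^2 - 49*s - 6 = -8*s^2 - 96*s + 104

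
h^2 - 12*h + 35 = (h - 7)*(h - 5)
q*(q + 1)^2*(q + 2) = q^4 + 4*q^3 + 5*q^2 + 2*q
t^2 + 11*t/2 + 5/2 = (t + 1/2)*(t + 5)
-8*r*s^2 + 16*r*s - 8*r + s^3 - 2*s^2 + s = (-8*r + s)*(s - 1)^2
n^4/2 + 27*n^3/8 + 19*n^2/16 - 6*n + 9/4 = (n/2 + 1)*(n - 3/4)*(n - 1/2)*(n + 6)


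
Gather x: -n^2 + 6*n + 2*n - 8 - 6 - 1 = -n^2 + 8*n - 15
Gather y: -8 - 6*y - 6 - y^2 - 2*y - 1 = -y^2 - 8*y - 15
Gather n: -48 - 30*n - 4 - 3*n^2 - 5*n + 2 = -3*n^2 - 35*n - 50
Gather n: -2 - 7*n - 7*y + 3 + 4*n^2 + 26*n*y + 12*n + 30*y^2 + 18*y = 4*n^2 + n*(26*y + 5) + 30*y^2 + 11*y + 1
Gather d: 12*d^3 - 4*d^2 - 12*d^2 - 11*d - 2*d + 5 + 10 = 12*d^3 - 16*d^2 - 13*d + 15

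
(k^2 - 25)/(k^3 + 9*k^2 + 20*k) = (k - 5)/(k*(k + 4))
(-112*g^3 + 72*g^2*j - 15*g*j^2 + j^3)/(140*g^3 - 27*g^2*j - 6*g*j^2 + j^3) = (-4*g + j)/(5*g + j)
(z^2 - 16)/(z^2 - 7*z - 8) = (16 - z^2)/(-z^2 + 7*z + 8)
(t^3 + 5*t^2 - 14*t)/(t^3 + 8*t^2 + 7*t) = (t - 2)/(t + 1)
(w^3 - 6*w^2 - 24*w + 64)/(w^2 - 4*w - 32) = w - 2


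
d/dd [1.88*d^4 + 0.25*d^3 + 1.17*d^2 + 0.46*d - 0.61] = 7.52*d^3 + 0.75*d^2 + 2.34*d + 0.46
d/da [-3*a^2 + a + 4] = 1 - 6*a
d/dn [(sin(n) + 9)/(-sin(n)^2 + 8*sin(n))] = (cos(n) + 18/tan(n) - 72*cos(n)/sin(n)^2)/(sin(n) - 8)^2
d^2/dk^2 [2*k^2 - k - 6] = 4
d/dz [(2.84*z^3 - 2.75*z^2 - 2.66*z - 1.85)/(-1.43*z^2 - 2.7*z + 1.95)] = (-4.0612*z^4 - 15.336*z^3 + 20.2352*z^2 - 16.016*z - 10.182)/(2.0449*z^4 + 7.722*z^3 + 1.713*z^2 - 10.53*z + 3.8025)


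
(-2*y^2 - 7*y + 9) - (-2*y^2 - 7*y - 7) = 16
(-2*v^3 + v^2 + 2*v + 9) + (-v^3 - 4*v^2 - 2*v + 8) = -3*v^3 - 3*v^2 + 17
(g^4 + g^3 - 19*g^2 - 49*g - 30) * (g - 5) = g^5 - 4*g^4 - 24*g^3 + 46*g^2 + 215*g + 150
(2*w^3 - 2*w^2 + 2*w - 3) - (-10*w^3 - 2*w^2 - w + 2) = 12*w^3 + 3*w - 5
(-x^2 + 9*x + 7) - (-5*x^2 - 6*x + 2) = 4*x^2 + 15*x + 5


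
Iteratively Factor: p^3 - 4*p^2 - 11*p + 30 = (p - 5)*(p^2 + p - 6) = (p - 5)*(p + 3)*(p - 2)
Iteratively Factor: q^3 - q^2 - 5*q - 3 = (q + 1)*(q^2 - 2*q - 3) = (q + 1)^2*(q - 3)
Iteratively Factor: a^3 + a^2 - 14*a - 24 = (a + 3)*(a^2 - 2*a - 8) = (a + 2)*(a + 3)*(a - 4)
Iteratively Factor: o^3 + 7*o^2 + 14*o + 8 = (o + 1)*(o^2 + 6*o + 8) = (o + 1)*(o + 2)*(o + 4)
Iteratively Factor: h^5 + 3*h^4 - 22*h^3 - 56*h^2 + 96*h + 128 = (h + 4)*(h^4 - h^3 - 18*h^2 + 16*h + 32) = (h + 1)*(h + 4)*(h^3 - 2*h^2 - 16*h + 32) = (h - 2)*(h + 1)*(h + 4)*(h^2 - 16) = (h - 2)*(h + 1)*(h + 4)^2*(h - 4)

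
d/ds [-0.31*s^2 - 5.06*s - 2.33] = -0.62*s - 5.06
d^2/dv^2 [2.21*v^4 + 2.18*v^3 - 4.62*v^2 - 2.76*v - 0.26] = 26.52*v^2 + 13.08*v - 9.24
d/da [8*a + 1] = 8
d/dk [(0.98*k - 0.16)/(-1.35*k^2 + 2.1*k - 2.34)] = (1.323*k^2 - 0.432*k - 1.9572)/(1.8225*k^4 - 5.67*k^3 + 10.728*k^2 - 9.828*k + 5.4756)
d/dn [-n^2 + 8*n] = 8 - 2*n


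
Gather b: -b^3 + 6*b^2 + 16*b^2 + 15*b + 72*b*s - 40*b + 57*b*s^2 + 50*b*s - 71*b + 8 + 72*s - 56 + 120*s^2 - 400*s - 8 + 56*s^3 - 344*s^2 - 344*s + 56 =-b^3 + 22*b^2 + b*(57*s^2 + 122*s - 96) + 56*s^3 - 224*s^2 - 672*s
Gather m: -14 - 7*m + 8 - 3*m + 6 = -10*m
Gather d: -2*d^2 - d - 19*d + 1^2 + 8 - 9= -2*d^2 - 20*d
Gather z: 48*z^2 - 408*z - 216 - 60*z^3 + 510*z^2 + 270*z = -60*z^3 + 558*z^2 - 138*z - 216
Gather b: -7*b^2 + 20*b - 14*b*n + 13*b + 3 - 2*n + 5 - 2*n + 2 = -7*b^2 + b*(33 - 14*n) - 4*n + 10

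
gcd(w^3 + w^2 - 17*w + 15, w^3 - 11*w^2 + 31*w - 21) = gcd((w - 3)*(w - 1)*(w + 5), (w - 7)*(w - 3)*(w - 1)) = w^2 - 4*w + 3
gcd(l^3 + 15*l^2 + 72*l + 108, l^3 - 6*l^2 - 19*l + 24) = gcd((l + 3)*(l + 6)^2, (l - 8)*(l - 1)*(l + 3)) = l + 3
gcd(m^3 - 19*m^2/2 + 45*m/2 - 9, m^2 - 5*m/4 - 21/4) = m - 3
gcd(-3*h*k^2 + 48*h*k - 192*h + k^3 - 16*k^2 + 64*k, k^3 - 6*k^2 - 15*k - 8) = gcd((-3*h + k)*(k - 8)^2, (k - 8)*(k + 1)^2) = k - 8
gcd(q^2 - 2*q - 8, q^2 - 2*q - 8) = q^2 - 2*q - 8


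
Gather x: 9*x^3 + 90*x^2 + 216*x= 9*x^3 + 90*x^2 + 216*x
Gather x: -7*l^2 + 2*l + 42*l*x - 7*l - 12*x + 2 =-7*l^2 - 5*l + x*(42*l - 12) + 2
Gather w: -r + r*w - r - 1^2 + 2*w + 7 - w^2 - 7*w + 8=-2*r - w^2 + w*(r - 5) + 14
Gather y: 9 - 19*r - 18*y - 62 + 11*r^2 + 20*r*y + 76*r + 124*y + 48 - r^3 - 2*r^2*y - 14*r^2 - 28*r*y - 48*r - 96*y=-r^3 - 3*r^2 + 9*r + y*(-2*r^2 - 8*r + 10) - 5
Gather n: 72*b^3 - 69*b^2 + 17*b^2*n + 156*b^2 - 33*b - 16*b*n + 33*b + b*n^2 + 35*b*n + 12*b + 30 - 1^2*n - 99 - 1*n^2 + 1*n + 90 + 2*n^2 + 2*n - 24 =72*b^3 + 87*b^2 + 12*b + n^2*(b + 1) + n*(17*b^2 + 19*b + 2) - 3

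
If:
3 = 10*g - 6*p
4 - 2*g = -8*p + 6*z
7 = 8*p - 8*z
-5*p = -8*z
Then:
No Solution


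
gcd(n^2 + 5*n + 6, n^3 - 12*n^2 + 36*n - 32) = 1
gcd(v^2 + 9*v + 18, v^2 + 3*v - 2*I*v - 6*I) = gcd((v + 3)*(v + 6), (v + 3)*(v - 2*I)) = v + 3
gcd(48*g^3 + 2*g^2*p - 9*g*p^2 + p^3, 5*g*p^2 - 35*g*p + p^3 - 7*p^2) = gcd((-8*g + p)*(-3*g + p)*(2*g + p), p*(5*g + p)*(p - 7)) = 1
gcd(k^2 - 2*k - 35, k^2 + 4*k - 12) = 1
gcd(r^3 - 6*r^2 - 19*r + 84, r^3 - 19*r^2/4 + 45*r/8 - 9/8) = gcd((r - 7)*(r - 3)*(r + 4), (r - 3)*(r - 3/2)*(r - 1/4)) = r - 3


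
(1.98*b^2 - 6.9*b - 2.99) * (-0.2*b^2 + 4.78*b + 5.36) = -0.396*b^4 + 10.8444*b^3 - 21.7712*b^2 - 51.2762*b - 16.0264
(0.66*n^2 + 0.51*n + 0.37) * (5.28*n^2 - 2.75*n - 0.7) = 3.4848*n^4 + 0.8778*n^3 + 0.0891*n^2 - 1.3745*n - 0.259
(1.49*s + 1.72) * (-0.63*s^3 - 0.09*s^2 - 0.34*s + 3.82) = -0.9387*s^4 - 1.2177*s^3 - 0.6614*s^2 + 5.107*s + 6.5704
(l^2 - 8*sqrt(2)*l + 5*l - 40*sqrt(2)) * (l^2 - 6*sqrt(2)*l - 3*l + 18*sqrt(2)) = l^4 - 14*sqrt(2)*l^3 + 2*l^3 - 28*sqrt(2)*l^2 + 81*l^2 + 192*l + 210*sqrt(2)*l - 1440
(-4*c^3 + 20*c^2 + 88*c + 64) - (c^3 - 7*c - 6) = -5*c^3 + 20*c^2 + 95*c + 70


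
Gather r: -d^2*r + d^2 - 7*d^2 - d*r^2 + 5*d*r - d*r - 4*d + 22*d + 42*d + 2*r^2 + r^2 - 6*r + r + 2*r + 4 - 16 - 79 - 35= -6*d^2 + 60*d + r^2*(3 - d) + r*(-d^2 + 4*d - 3) - 126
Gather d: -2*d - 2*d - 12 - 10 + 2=-4*d - 20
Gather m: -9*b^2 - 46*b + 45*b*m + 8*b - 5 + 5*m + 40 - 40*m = -9*b^2 - 38*b + m*(45*b - 35) + 35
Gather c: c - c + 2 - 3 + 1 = 0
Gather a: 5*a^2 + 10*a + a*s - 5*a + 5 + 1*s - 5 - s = 5*a^2 + a*(s + 5)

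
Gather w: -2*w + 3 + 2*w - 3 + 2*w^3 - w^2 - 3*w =2*w^3 - w^2 - 3*w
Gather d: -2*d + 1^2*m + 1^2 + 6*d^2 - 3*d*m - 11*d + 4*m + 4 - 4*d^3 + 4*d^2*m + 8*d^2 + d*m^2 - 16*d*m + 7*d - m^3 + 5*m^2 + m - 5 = -4*d^3 + d^2*(4*m + 14) + d*(m^2 - 19*m - 6) - m^3 + 5*m^2 + 6*m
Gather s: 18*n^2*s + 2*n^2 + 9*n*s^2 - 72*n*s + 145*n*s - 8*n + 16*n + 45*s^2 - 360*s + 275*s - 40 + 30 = 2*n^2 + 8*n + s^2*(9*n + 45) + s*(18*n^2 + 73*n - 85) - 10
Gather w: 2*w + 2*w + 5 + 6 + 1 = 4*w + 12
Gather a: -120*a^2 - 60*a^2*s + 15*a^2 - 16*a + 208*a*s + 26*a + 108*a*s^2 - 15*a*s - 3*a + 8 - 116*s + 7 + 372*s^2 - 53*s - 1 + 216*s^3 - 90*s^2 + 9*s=a^2*(-60*s - 105) + a*(108*s^2 + 193*s + 7) + 216*s^3 + 282*s^2 - 160*s + 14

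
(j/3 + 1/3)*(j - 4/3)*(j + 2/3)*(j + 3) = j^4/3 + 10*j^3/9 - 5*j^2/27 - 50*j/27 - 8/9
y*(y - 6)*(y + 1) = y^3 - 5*y^2 - 6*y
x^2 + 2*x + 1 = (x + 1)^2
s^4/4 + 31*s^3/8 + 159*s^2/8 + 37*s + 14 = (s/4 + 1)*(s + 1/2)*(s + 4)*(s + 7)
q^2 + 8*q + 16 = (q + 4)^2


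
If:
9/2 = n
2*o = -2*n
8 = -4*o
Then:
No Solution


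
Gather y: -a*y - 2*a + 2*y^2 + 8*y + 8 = -2*a + 2*y^2 + y*(8 - a) + 8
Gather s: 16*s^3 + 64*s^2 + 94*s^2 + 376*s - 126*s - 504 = 16*s^3 + 158*s^2 + 250*s - 504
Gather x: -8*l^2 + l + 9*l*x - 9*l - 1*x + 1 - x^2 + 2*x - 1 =-8*l^2 - 8*l - x^2 + x*(9*l + 1)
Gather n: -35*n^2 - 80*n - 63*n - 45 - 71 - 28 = -35*n^2 - 143*n - 144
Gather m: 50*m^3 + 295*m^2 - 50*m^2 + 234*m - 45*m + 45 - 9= 50*m^3 + 245*m^2 + 189*m + 36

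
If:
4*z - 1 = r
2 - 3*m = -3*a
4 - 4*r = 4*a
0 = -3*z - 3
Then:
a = 6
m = 20/3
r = -5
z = -1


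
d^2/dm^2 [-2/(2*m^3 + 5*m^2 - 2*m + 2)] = 4*((6*m + 5)*(2*m^3 + 5*m^2 - 2*m + 2) - 4*(3*m^2 + 5*m - 1)^2)/(2*m^3 + 5*m^2 - 2*m + 2)^3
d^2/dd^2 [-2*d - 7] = 0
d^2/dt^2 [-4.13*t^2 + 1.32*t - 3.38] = -8.26000000000000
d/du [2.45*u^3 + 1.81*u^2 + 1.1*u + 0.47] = 7.35*u^2 + 3.62*u + 1.1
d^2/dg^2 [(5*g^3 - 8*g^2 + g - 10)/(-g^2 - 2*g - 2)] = 2*(-27*g^3 - 78*g^2 + 6*g + 56)/(g^6 + 6*g^5 + 18*g^4 + 32*g^3 + 36*g^2 + 24*g + 8)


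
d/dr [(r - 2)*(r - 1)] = 2*r - 3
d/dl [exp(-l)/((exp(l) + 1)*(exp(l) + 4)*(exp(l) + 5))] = 2*(-2*exp(3*l) - 15*exp(2*l) - 29*exp(l) - 10)*exp(-l)/(exp(6*l) + 20*exp(5*l) + 158*exp(4*l) + 620*exp(3*l) + 1241*exp(2*l) + 1160*exp(l) + 400)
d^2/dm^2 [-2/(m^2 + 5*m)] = 4*(m*(m + 5) - (2*m + 5)^2)/(m^3*(m + 5)^3)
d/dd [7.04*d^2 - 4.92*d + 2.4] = 14.08*d - 4.92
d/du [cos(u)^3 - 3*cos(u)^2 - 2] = 3*(2 - cos(u))*sin(u)*cos(u)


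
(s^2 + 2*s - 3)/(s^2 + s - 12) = (s^2 + 2*s - 3)/(s^2 + s - 12)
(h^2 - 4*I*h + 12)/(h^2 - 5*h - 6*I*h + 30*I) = (h + 2*I)/(h - 5)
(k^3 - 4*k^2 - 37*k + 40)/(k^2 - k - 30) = (k^2 - 9*k + 8)/(k - 6)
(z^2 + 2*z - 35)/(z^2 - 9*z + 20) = (z + 7)/(z - 4)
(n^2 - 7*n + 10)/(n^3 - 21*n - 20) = (n - 2)/(n^2 + 5*n + 4)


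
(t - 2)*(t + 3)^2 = t^3 + 4*t^2 - 3*t - 18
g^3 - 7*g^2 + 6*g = g*(g - 6)*(g - 1)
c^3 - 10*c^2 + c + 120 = (c - 8)*(c - 5)*(c + 3)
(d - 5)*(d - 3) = d^2 - 8*d + 15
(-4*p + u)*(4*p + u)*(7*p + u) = -112*p^3 - 16*p^2*u + 7*p*u^2 + u^3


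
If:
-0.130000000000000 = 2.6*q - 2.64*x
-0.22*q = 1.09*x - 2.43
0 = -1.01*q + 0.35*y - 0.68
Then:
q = 1.84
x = 1.86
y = 7.24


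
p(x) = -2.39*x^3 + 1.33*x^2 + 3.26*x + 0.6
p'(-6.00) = -270.82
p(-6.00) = 545.16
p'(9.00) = -553.57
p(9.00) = -1604.64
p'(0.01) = 3.29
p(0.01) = 0.63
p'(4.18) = -110.90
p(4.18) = -137.09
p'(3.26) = -64.27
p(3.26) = -57.44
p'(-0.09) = 2.96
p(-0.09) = 0.32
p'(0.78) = 0.97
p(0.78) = 2.82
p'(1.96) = -19.07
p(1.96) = -5.90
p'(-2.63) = -53.33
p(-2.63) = 44.70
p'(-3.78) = -109.24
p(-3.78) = 136.37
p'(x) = -7.17*x^2 + 2.66*x + 3.26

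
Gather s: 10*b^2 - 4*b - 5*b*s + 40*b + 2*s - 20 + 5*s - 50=10*b^2 + 36*b + s*(7 - 5*b) - 70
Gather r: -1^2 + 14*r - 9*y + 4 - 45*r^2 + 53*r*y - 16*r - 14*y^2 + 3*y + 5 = -45*r^2 + r*(53*y - 2) - 14*y^2 - 6*y + 8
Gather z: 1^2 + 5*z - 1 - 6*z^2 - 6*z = -6*z^2 - z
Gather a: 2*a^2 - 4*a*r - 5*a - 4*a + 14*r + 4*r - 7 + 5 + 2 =2*a^2 + a*(-4*r - 9) + 18*r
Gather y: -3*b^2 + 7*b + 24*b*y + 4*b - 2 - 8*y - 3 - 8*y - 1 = -3*b^2 + 11*b + y*(24*b - 16) - 6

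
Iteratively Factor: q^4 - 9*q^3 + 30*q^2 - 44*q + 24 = (q - 2)*(q^3 - 7*q^2 + 16*q - 12) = (q - 2)^2*(q^2 - 5*q + 6) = (q - 3)*(q - 2)^2*(q - 2)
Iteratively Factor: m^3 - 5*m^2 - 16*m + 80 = (m + 4)*(m^2 - 9*m + 20) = (m - 5)*(m + 4)*(m - 4)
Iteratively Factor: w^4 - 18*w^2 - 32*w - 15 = (w + 3)*(w^3 - 3*w^2 - 9*w - 5) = (w + 1)*(w + 3)*(w^2 - 4*w - 5) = (w - 5)*(w + 1)*(w + 3)*(w + 1)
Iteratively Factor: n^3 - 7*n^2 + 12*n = (n - 4)*(n^2 - 3*n) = (n - 4)*(n - 3)*(n)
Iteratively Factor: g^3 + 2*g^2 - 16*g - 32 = (g - 4)*(g^2 + 6*g + 8) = (g - 4)*(g + 2)*(g + 4)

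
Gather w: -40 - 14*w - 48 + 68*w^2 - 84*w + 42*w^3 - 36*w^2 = 42*w^3 + 32*w^2 - 98*w - 88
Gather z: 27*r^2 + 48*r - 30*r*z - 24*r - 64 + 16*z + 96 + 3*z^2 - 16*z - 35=27*r^2 - 30*r*z + 24*r + 3*z^2 - 3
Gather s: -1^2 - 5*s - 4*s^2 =-4*s^2 - 5*s - 1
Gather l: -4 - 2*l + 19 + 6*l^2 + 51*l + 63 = 6*l^2 + 49*l + 78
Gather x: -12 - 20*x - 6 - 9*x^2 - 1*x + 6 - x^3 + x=-x^3 - 9*x^2 - 20*x - 12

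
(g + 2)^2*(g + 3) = g^3 + 7*g^2 + 16*g + 12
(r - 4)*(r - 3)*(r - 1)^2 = r^4 - 9*r^3 + 27*r^2 - 31*r + 12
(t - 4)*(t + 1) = t^2 - 3*t - 4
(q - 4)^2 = q^2 - 8*q + 16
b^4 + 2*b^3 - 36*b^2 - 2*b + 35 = (b - 5)*(b - 1)*(b + 1)*(b + 7)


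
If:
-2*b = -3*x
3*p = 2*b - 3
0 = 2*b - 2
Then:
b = 1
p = -1/3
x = 2/3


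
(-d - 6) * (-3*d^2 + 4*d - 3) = 3*d^3 + 14*d^2 - 21*d + 18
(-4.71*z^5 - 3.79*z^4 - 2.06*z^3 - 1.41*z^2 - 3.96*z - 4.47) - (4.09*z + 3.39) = -4.71*z^5 - 3.79*z^4 - 2.06*z^3 - 1.41*z^2 - 8.05*z - 7.86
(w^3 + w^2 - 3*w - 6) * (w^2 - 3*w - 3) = w^5 - 2*w^4 - 9*w^3 + 27*w + 18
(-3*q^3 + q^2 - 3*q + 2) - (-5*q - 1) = -3*q^3 + q^2 + 2*q + 3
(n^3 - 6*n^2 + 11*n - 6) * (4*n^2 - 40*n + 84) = 4*n^5 - 64*n^4 + 368*n^3 - 968*n^2 + 1164*n - 504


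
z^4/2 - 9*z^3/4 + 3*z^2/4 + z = z*(z/2 + 1/4)*(z - 4)*(z - 1)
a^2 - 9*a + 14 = (a - 7)*(a - 2)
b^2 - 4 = (b - 2)*(b + 2)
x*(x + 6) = x^2 + 6*x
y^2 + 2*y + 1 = (y + 1)^2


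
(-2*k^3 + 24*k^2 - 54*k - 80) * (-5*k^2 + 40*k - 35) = 10*k^5 - 200*k^4 + 1300*k^3 - 2600*k^2 - 1310*k + 2800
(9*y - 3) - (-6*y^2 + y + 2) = 6*y^2 + 8*y - 5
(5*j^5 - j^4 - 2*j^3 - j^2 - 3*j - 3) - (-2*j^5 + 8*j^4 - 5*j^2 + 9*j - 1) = 7*j^5 - 9*j^4 - 2*j^3 + 4*j^2 - 12*j - 2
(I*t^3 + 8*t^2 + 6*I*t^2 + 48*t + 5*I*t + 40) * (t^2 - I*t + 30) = I*t^5 + 9*t^4 + 6*I*t^4 + 54*t^3 + 27*I*t^3 + 285*t^2 + 132*I*t^2 + 1440*t + 110*I*t + 1200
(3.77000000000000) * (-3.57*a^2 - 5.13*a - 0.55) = -13.4589*a^2 - 19.3401*a - 2.0735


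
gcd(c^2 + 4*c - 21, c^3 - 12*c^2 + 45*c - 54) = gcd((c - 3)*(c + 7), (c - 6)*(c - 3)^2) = c - 3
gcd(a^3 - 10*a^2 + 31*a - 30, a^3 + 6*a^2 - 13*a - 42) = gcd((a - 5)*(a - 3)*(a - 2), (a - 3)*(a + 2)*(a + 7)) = a - 3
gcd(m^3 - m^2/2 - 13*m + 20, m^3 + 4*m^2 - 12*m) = m - 2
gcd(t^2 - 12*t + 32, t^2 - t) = 1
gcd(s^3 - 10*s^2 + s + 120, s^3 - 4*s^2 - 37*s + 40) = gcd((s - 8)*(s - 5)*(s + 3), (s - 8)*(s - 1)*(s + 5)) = s - 8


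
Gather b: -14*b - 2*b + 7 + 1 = 8 - 16*b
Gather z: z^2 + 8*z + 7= z^2 + 8*z + 7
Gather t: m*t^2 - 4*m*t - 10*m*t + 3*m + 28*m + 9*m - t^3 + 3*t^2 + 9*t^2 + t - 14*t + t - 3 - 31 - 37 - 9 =40*m - t^3 + t^2*(m + 12) + t*(-14*m - 12) - 80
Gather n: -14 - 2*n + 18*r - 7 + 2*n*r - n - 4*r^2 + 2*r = n*(2*r - 3) - 4*r^2 + 20*r - 21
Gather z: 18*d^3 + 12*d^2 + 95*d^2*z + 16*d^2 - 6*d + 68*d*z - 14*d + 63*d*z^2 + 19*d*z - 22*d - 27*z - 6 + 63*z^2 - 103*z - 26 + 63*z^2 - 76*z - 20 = 18*d^3 + 28*d^2 - 42*d + z^2*(63*d + 126) + z*(95*d^2 + 87*d - 206) - 52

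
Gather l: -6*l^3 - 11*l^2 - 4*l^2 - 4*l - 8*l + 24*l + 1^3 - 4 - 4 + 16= -6*l^3 - 15*l^2 + 12*l + 9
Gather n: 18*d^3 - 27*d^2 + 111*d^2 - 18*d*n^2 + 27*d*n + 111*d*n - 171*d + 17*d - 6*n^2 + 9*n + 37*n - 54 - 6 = 18*d^3 + 84*d^2 - 154*d + n^2*(-18*d - 6) + n*(138*d + 46) - 60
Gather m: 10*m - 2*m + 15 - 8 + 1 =8*m + 8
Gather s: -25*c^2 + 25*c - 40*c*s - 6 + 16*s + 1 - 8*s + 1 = -25*c^2 + 25*c + s*(8 - 40*c) - 4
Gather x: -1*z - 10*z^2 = -10*z^2 - z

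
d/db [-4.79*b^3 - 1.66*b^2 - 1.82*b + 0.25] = -14.37*b^2 - 3.32*b - 1.82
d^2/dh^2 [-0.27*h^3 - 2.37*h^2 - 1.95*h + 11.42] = -1.62*h - 4.74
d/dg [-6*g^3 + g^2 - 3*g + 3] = -18*g^2 + 2*g - 3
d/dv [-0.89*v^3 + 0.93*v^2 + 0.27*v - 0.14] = -2.67*v^2 + 1.86*v + 0.27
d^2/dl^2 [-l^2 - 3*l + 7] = -2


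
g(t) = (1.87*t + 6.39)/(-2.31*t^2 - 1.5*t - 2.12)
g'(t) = (1.87*t + 6.39)*(4.62*t + 1.5)/(-2.31*t^2 - 1.5*t - 2.12)^2 + 1.87/(-2.31*t^2 - 1.5*t - 2.12) = (4.3197*t^2 + 29.5218*t + 5.6206)/(5.3361*t^4 + 6.93*t^3 + 12.0444*t^2 + 6.36*t + 4.4944)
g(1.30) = -1.11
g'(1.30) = 0.81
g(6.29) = -0.18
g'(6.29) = 0.03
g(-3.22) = -0.02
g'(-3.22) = -0.10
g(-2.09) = -0.27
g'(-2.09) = -0.45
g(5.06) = -0.23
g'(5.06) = 0.06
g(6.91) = -0.16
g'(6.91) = 0.03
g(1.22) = -1.17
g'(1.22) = 0.88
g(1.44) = -1.00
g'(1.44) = 0.69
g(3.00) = -0.44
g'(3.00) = 0.18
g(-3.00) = -0.04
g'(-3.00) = -0.13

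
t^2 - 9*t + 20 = (t - 5)*(t - 4)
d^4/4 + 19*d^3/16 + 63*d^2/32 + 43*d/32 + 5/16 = (d/4 + 1/4)*(d + 1/2)*(d + 5/4)*(d + 2)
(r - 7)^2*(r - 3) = r^3 - 17*r^2 + 91*r - 147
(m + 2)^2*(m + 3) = m^3 + 7*m^2 + 16*m + 12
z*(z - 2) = z^2 - 2*z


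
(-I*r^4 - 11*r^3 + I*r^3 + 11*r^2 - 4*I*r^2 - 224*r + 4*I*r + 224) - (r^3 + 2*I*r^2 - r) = -I*r^4 - 12*r^3 + I*r^3 + 11*r^2 - 6*I*r^2 - 223*r + 4*I*r + 224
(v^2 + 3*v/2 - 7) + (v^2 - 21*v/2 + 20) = 2*v^2 - 9*v + 13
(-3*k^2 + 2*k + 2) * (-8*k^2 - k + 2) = 24*k^4 - 13*k^3 - 24*k^2 + 2*k + 4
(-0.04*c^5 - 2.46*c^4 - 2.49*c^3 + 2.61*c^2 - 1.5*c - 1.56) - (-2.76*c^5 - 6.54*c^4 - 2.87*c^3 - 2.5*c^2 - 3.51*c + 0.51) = 2.72*c^5 + 4.08*c^4 + 0.38*c^3 + 5.11*c^2 + 2.01*c - 2.07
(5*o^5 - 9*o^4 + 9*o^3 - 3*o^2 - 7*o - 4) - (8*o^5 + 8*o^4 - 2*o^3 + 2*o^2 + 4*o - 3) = -3*o^5 - 17*o^4 + 11*o^3 - 5*o^2 - 11*o - 1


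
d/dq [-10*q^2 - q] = -20*q - 1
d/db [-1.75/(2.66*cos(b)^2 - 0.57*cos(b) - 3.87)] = (0.9975 - 9.31*cos(b))*sin(b)/(-2.66*cos(b)^2 + 0.57*cos(b) + 3.87)^2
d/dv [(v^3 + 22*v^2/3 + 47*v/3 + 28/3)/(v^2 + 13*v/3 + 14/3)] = (v^2 + 4*v + 6)/(v^2 + 4*v + 4)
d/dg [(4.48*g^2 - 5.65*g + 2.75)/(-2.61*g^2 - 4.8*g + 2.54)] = (-36.2505*g^2 + 37.1134*g - 1.151)/(6.8121*g^4 + 25.056*g^3 + 9.7812*g^2 - 24.384*g + 6.4516)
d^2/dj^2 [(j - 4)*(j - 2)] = 2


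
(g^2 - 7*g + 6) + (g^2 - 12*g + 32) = 2*g^2 - 19*g + 38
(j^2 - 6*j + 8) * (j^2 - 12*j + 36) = j^4 - 18*j^3 + 116*j^2 - 312*j + 288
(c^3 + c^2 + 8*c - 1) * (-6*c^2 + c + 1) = -6*c^5 - 5*c^4 - 46*c^3 + 15*c^2 + 7*c - 1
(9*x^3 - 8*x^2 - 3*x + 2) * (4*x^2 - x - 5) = 36*x^5 - 41*x^4 - 49*x^3 + 51*x^2 + 13*x - 10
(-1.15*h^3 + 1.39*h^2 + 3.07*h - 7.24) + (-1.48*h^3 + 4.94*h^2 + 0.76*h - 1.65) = -2.63*h^3 + 6.33*h^2 + 3.83*h - 8.89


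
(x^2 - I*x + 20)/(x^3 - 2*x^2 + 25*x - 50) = (x + 4*I)/(x^2 + x*(-2 + 5*I) - 10*I)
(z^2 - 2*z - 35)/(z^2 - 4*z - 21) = (z + 5)/(z + 3)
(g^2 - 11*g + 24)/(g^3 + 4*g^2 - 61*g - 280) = (g - 3)/(g^2 + 12*g + 35)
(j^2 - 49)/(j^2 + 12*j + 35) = (j - 7)/(j + 5)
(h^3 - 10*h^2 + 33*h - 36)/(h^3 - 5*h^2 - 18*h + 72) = (h^2 - 7*h + 12)/(h^2 - 2*h - 24)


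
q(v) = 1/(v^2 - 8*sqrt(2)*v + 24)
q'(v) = (-2*v + 8*sqrt(2))/(v^2 - 8*sqrt(2)*v + 24)^2 = 2*(-v + 4*sqrt(2))/(v^2 - 8*sqrt(2)*v + 24)^2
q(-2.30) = 0.02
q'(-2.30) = 0.01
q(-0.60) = 0.03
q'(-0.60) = 0.01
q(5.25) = -0.13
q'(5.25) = 0.01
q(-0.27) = 0.04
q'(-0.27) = 0.02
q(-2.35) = 0.02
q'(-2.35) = 0.01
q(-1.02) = 0.03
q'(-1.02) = 0.01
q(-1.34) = 0.02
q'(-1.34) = 0.01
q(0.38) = 0.05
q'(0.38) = 0.03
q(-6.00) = 0.01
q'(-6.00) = 0.00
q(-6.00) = 0.01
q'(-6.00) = 0.00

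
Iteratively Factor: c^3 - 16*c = (c + 4)*(c^2 - 4*c) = c*(c + 4)*(c - 4)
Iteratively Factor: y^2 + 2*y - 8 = (y - 2)*(y + 4)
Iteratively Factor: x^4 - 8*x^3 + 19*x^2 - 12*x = (x)*(x^3 - 8*x^2 + 19*x - 12) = x*(x - 3)*(x^2 - 5*x + 4) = x*(x - 3)*(x - 1)*(x - 4)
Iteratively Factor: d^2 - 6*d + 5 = (d - 1)*(d - 5)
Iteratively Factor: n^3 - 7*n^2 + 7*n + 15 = (n + 1)*(n^2 - 8*n + 15) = (n - 3)*(n + 1)*(n - 5)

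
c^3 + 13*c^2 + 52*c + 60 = (c + 2)*(c + 5)*(c + 6)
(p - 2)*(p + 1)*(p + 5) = p^3 + 4*p^2 - 7*p - 10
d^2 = d^2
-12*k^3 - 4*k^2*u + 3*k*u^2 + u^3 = (-2*k + u)*(2*k + u)*(3*k + u)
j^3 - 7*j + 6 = (j - 2)*(j - 1)*(j + 3)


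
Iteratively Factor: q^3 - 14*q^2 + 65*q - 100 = (q - 4)*(q^2 - 10*q + 25) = (q - 5)*(q - 4)*(q - 5)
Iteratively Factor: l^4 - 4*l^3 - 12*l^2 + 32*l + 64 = (l + 2)*(l^3 - 6*l^2 + 32) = (l - 4)*(l + 2)*(l^2 - 2*l - 8) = (l - 4)^2*(l + 2)*(l + 2)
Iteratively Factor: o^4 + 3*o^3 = (o)*(o^3 + 3*o^2) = o^2*(o^2 + 3*o) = o^3*(o + 3)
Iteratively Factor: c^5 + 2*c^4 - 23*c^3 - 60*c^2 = (c + 4)*(c^4 - 2*c^3 - 15*c^2) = c*(c + 4)*(c^3 - 2*c^2 - 15*c) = c*(c - 5)*(c + 4)*(c^2 + 3*c) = c^2*(c - 5)*(c + 4)*(c + 3)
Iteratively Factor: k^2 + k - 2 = (k + 2)*(k - 1)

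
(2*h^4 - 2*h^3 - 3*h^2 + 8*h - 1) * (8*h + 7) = 16*h^5 - 2*h^4 - 38*h^3 + 43*h^2 + 48*h - 7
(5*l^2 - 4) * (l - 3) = 5*l^3 - 15*l^2 - 4*l + 12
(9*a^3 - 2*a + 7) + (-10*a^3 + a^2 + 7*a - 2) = -a^3 + a^2 + 5*a + 5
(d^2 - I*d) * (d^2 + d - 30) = d^4 + d^3 - I*d^3 - 30*d^2 - I*d^2 + 30*I*d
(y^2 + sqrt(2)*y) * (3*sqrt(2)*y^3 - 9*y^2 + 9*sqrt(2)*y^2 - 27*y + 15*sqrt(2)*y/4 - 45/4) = 3*sqrt(2)*y^5 - 3*y^4 + 9*sqrt(2)*y^4 - 9*y^3 - 21*sqrt(2)*y^3/4 - 27*sqrt(2)*y^2 - 15*y^2/4 - 45*sqrt(2)*y/4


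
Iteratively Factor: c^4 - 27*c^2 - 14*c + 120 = (c + 4)*(c^3 - 4*c^2 - 11*c + 30) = (c - 5)*(c + 4)*(c^2 + c - 6) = (c - 5)*(c - 2)*(c + 4)*(c + 3)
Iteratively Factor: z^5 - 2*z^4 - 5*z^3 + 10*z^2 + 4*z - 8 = (z - 2)*(z^4 - 5*z^2 + 4) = (z - 2)*(z + 2)*(z^3 - 2*z^2 - z + 2) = (z - 2)*(z - 1)*(z + 2)*(z^2 - z - 2) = (z - 2)*(z - 1)*(z + 1)*(z + 2)*(z - 2)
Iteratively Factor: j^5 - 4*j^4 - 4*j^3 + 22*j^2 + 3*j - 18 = (j + 2)*(j^4 - 6*j^3 + 8*j^2 + 6*j - 9) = (j - 1)*(j + 2)*(j^3 - 5*j^2 + 3*j + 9) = (j - 3)*(j - 1)*(j + 2)*(j^2 - 2*j - 3) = (j - 3)^2*(j - 1)*(j + 2)*(j + 1)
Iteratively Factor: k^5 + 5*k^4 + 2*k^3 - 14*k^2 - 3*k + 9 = (k + 3)*(k^4 + 2*k^3 - 4*k^2 - 2*k + 3) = (k + 3)^2*(k^3 - k^2 - k + 1) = (k - 1)*(k + 3)^2*(k^2 - 1) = (k - 1)^2*(k + 3)^2*(k + 1)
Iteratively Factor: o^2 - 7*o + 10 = (o - 5)*(o - 2)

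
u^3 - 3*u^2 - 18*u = u*(u - 6)*(u + 3)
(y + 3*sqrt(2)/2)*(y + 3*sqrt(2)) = y^2 + 9*sqrt(2)*y/2 + 9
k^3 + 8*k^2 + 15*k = k*(k + 3)*(k + 5)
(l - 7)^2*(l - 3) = l^3 - 17*l^2 + 91*l - 147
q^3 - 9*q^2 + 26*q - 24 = (q - 4)*(q - 3)*(q - 2)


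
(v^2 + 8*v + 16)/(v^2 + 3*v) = (v^2 + 8*v + 16)/(v*(v + 3))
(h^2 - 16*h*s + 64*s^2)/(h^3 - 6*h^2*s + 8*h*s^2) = (h^2 - 16*h*s + 64*s^2)/(h*(h^2 - 6*h*s + 8*s^2))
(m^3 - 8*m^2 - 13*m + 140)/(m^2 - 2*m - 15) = (m^2 - 3*m - 28)/(m + 3)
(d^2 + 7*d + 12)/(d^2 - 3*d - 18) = (d + 4)/(d - 6)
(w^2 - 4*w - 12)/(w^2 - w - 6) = (w - 6)/(w - 3)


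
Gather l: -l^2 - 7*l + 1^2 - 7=-l^2 - 7*l - 6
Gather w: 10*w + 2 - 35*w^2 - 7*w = -35*w^2 + 3*w + 2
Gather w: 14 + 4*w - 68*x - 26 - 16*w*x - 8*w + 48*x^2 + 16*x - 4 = w*(-16*x - 4) + 48*x^2 - 52*x - 16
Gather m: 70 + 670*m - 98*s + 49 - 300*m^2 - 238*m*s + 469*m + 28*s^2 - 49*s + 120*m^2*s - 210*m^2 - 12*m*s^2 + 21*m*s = m^2*(120*s - 510) + m*(-12*s^2 - 217*s + 1139) + 28*s^2 - 147*s + 119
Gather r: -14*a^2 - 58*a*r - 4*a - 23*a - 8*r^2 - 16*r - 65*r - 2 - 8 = -14*a^2 - 27*a - 8*r^2 + r*(-58*a - 81) - 10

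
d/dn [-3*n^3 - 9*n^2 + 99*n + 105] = -9*n^2 - 18*n + 99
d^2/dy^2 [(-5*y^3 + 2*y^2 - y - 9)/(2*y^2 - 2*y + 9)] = 2*(74*y^3 + 54*y^2 - 1053*y + 270)/(8*y^6 - 24*y^5 + 132*y^4 - 224*y^3 + 594*y^2 - 486*y + 729)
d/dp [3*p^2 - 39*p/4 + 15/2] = 6*p - 39/4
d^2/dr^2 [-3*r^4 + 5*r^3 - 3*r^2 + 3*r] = -36*r^2 + 30*r - 6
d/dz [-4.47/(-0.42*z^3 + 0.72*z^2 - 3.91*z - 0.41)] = (-5.6322*z^2 + 6.4368*z - 17.4777)/(0.42*z^3 - 0.72*z^2 + 3.91*z + 0.41)^2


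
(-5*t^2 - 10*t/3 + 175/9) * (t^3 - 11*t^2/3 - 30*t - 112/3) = -5*t^5 + 15*t^4 + 545*t^3/3 + 5815*t^2/27 - 4130*t/9 - 19600/27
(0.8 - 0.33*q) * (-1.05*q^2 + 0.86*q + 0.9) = 0.3465*q^3 - 1.1238*q^2 + 0.391*q + 0.72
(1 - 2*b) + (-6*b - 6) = -8*b - 5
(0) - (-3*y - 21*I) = 3*y + 21*I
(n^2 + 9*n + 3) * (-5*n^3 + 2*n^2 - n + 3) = -5*n^5 - 43*n^4 + 2*n^3 + 24*n + 9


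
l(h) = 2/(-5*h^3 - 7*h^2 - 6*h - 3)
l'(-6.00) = 0.00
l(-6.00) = 0.00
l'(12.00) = 0.00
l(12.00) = 0.00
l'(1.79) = 0.04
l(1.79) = -0.03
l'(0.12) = 1.08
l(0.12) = -0.52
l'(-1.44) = 0.92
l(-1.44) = 0.33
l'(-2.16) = 0.12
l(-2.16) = 0.07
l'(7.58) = 0.00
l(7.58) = -0.00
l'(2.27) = 0.02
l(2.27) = -0.02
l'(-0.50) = 4.35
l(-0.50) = -1.78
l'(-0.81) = 1579.61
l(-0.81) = -26.49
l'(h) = 2*(15*h^2 + 14*h + 6)/(-5*h^3 - 7*h^2 - 6*h - 3)^2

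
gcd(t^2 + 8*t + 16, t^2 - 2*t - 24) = t + 4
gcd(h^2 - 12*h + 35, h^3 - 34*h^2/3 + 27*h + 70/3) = h^2 - 12*h + 35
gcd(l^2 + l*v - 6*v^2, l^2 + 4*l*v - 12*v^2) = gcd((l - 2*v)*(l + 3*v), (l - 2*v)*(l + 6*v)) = -l + 2*v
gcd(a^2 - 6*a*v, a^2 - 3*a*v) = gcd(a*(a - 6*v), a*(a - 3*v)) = a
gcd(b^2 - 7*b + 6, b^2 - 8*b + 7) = b - 1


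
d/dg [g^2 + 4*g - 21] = 2*g + 4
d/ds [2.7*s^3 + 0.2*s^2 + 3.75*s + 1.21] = 8.1*s^2 + 0.4*s + 3.75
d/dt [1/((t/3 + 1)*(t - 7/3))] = 18*(-3*t - 1)/(9*t^4 + 12*t^3 - 122*t^2 - 84*t + 441)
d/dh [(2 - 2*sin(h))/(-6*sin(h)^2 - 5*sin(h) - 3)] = 2*(-6*sin(h)^2 + 12*sin(h) + 8)*cos(h)/(6*sin(h)^2 + 5*sin(h) + 3)^2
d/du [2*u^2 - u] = 4*u - 1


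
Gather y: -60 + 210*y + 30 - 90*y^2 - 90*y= -90*y^2 + 120*y - 30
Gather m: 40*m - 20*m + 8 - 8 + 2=20*m + 2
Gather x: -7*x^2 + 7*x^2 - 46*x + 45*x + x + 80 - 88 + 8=0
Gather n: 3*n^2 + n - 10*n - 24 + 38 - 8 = 3*n^2 - 9*n + 6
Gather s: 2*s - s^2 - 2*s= -s^2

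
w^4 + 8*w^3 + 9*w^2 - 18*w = w*(w - 1)*(w + 3)*(w + 6)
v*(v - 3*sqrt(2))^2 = v^3 - 6*sqrt(2)*v^2 + 18*v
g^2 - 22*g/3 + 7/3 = (g - 7)*(g - 1/3)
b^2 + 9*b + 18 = (b + 3)*(b + 6)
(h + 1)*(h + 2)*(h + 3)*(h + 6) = h^4 + 12*h^3 + 47*h^2 + 72*h + 36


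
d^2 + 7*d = d*(d + 7)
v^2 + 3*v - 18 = (v - 3)*(v + 6)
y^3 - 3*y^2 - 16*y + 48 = (y - 4)*(y - 3)*(y + 4)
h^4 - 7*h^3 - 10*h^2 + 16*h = h*(h - 8)*(h - 1)*(h + 2)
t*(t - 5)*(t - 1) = t^3 - 6*t^2 + 5*t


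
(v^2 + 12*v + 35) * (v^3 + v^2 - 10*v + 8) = v^5 + 13*v^4 + 37*v^3 - 77*v^2 - 254*v + 280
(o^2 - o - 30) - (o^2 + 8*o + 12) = -9*o - 42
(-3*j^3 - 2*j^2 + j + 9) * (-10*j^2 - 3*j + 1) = 30*j^5 + 29*j^4 - 7*j^3 - 95*j^2 - 26*j + 9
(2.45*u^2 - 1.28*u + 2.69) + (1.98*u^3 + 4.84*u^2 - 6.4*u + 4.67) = 1.98*u^3 + 7.29*u^2 - 7.68*u + 7.36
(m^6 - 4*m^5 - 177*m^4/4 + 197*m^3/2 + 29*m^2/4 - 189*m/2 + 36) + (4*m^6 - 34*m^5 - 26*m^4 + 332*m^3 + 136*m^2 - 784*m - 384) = 5*m^6 - 38*m^5 - 281*m^4/4 + 861*m^3/2 + 573*m^2/4 - 1757*m/2 - 348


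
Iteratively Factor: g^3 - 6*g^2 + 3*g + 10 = (g - 2)*(g^2 - 4*g - 5) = (g - 5)*(g - 2)*(g + 1)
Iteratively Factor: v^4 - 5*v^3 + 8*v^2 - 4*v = (v - 2)*(v^3 - 3*v^2 + 2*v) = v*(v - 2)*(v^2 - 3*v + 2) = v*(v - 2)*(v - 1)*(v - 2)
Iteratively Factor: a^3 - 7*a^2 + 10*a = (a)*(a^2 - 7*a + 10) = a*(a - 2)*(a - 5)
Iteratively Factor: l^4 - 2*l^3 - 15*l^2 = (l + 3)*(l^3 - 5*l^2) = l*(l + 3)*(l^2 - 5*l) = l^2*(l + 3)*(l - 5)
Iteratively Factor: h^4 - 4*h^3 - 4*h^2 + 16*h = (h - 4)*(h^3 - 4*h) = h*(h - 4)*(h^2 - 4) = h*(h - 4)*(h - 2)*(h + 2)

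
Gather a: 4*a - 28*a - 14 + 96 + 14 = 96 - 24*a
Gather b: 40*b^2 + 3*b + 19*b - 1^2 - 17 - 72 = 40*b^2 + 22*b - 90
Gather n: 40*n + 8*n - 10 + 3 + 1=48*n - 6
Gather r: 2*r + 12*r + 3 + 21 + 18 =14*r + 42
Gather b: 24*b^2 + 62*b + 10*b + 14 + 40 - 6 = 24*b^2 + 72*b + 48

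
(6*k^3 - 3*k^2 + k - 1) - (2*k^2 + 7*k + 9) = 6*k^3 - 5*k^2 - 6*k - 10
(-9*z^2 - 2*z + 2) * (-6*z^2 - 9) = 54*z^4 + 12*z^3 + 69*z^2 + 18*z - 18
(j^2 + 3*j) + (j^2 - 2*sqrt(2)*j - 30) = 2*j^2 - 2*sqrt(2)*j + 3*j - 30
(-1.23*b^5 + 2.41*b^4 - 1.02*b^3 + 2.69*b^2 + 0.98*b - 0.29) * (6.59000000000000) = -8.1057*b^5 + 15.8819*b^4 - 6.7218*b^3 + 17.7271*b^2 + 6.4582*b - 1.9111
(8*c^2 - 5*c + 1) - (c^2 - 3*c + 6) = 7*c^2 - 2*c - 5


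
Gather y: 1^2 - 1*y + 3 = 4 - y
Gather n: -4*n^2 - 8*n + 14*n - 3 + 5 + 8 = -4*n^2 + 6*n + 10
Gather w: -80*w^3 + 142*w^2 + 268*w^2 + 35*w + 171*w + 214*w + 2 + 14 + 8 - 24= -80*w^3 + 410*w^2 + 420*w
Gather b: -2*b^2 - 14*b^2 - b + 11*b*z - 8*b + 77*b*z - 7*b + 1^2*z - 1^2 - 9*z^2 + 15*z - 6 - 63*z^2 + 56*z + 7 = -16*b^2 + b*(88*z - 16) - 72*z^2 + 72*z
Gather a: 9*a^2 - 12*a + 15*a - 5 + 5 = 9*a^2 + 3*a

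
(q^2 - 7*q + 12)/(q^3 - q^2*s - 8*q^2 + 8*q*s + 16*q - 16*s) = (q - 3)/(q^2 - q*s - 4*q + 4*s)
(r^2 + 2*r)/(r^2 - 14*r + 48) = r*(r + 2)/(r^2 - 14*r + 48)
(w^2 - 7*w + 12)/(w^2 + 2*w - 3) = (w^2 - 7*w + 12)/(w^2 + 2*w - 3)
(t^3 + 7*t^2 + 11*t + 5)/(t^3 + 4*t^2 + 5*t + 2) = (t + 5)/(t + 2)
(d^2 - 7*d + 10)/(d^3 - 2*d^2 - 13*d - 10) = (d - 2)/(d^2 + 3*d + 2)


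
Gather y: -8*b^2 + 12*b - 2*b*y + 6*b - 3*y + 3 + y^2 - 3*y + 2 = -8*b^2 + 18*b + y^2 + y*(-2*b - 6) + 5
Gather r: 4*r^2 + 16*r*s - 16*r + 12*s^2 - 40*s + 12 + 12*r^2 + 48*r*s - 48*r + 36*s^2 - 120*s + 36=16*r^2 + r*(64*s - 64) + 48*s^2 - 160*s + 48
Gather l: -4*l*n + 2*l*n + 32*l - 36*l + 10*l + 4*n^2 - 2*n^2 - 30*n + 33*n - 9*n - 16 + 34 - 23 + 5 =l*(6 - 2*n) + 2*n^2 - 6*n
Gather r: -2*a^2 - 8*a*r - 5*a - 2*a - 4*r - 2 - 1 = -2*a^2 - 7*a + r*(-8*a - 4) - 3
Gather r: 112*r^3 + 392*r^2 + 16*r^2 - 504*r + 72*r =112*r^3 + 408*r^2 - 432*r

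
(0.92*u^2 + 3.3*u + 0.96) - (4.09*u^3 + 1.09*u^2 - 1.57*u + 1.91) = -4.09*u^3 - 0.17*u^2 + 4.87*u - 0.95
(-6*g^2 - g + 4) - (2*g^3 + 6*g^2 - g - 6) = -2*g^3 - 12*g^2 + 10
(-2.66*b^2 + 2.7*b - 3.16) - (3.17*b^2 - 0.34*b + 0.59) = -5.83*b^2 + 3.04*b - 3.75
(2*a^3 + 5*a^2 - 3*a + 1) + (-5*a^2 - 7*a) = 2*a^3 - 10*a + 1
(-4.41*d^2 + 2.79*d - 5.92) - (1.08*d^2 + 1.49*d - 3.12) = -5.49*d^2 + 1.3*d - 2.8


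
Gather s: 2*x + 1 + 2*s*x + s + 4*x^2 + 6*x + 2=s*(2*x + 1) + 4*x^2 + 8*x + 3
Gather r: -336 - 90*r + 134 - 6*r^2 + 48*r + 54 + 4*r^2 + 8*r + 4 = -2*r^2 - 34*r - 144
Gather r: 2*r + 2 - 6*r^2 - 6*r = -6*r^2 - 4*r + 2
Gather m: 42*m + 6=42*m + 6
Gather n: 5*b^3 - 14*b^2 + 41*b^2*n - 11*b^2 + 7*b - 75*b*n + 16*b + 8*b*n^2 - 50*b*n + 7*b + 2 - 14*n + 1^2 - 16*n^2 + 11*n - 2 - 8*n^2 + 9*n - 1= 5*b^3 - 25*b^2 + 30*b + n^2*(8*b - 24) + n*(41*b^2 - 125*b + 6)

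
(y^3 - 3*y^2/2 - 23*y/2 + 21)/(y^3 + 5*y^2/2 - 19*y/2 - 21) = (y - 2)/(y + 2)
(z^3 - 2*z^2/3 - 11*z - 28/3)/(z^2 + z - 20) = (3*z^2 + 10*z + 7)/(3*(z + 5))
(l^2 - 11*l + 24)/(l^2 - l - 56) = (l - 3)/(l + 7)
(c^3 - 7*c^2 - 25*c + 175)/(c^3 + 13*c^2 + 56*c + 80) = (c^2 - 12*c + 35)/(c^2 + 8*c + 16)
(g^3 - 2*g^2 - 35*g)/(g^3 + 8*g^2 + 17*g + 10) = g*(g - 7)/(g^2 + 3*g + 2)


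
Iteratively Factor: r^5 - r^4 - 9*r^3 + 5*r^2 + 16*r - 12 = (r - 1)*(r^4 - 9*r^2 - 4*r + 12) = (r - 1)*(r + 2)*(r^3 - 2*r^2 - 5*r + 6) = (r - 3)*(r - 1)*(r + 2)*(r^2 + r - 2) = (r - 3)*(r - 1)^2*(r + 2)*(r + 2)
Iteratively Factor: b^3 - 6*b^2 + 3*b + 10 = (b + 1)*(b^2 - 7*b + 10) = (b - 5)*(b + 1)*(b - 2)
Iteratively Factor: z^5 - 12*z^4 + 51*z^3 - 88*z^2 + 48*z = (z - 4)*(z^4 - 8*z^3 + 19*z^2 - 12*z) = (z - 4)*(z - 3)*(z^3 - 5*z^2 + 4*z) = z*(z - 4)*(z - 3)*(z^2 - 5*z + 4) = z*(z - 4)*(z - 3)*(z - 1)*(z - 4)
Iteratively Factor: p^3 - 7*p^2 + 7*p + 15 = (p + 1)*(p^2 - 8*p + 15) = (p - 3)*(p + 1)*(p - 5)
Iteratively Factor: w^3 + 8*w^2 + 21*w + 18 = (w + 3)*(w^2 + 5*w + 6) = (w + 3)^2*(w + 2)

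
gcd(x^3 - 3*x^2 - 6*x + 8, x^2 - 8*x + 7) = x - 1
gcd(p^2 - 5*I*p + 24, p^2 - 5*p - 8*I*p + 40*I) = p - 8*I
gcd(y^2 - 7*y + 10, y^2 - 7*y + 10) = y^2 - 7*y + 10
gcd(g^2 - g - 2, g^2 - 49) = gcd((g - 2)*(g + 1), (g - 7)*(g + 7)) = 1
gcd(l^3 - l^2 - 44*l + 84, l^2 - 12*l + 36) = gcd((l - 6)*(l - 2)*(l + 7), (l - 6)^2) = l - 6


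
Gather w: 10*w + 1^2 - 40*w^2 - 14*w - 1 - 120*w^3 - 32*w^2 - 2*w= -120*w^3 - 72*w^2 - 6*w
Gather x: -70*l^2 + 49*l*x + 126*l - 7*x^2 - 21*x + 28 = -70*l^2 + 126*l - 7*x^2 + x*(49*l - 21) + 28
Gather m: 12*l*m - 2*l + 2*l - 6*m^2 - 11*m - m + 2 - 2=-6*m^2 + m*(12*l - 12)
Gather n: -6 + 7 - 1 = 0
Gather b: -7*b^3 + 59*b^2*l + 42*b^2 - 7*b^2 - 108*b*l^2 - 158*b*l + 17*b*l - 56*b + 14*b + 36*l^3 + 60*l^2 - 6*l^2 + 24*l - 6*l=-7*b^3 + b^2*(59*l + 35) + b*(-108*l^2 - 141*l - 42) + 36*l^3 + 54*l^2 + 18*l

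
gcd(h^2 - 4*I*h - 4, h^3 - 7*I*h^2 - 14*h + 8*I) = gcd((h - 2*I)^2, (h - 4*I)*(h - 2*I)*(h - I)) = h - 2*I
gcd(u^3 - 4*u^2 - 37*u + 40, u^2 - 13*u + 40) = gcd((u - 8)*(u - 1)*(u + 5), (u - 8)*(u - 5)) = u - 8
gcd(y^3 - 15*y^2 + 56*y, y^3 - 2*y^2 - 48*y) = y^2 - 8*y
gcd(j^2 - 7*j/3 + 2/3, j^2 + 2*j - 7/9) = j - 1/3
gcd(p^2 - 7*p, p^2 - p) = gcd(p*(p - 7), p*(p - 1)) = p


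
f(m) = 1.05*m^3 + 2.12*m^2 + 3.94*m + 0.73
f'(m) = 3.15*m^2 + 4.24*m + 3.94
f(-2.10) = -7.92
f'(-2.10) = 8.93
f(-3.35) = -28.15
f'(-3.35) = 25.09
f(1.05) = 8.42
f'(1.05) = 11.86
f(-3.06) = -21.56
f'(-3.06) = 20.46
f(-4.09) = -51.76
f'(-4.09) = 39.29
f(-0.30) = -0.29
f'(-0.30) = 2.95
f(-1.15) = -2.59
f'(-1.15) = 3.23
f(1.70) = 18.71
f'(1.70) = 20.25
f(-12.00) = -1555.67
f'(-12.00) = 406.66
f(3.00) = 59.98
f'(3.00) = 45.01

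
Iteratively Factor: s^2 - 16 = (s + 4)*(s - 4)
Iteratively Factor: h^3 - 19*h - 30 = (h - 5)*(h^2 + 5*h + 6) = (h - 5)*(h + 3)*(h + 2)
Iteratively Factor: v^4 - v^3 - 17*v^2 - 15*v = (v - 5)*(v^3 + 4*v^2 + 3*v) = (v - 5)*(v + 3)*(v^2 + v) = (v - 5)*(v + 1)*(v + 3)*(v)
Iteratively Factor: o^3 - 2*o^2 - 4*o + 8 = (o + 2)*(o^2 - 4*o + 4) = (o - 2)*(o + 2)*(o - 2)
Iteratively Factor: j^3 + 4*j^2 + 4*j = (j + 2)*(j^2 + 2*j) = (j + 2)^2*(j)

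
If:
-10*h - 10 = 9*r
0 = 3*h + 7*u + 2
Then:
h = -7*u/3 - 2/3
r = 70*u/27 - 10/27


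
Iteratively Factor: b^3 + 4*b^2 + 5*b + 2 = (b + 1)*(b^2 + 3*b + 2) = (b + 1)*(b + 2)*(b + 1)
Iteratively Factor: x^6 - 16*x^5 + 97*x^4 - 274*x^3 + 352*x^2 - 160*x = (x - 1)*(x^5 - 15*x^4 + 82*x^3 - 192*x^2 + 160*x) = (x - 2)*(x - 1)*(x^4 - 13*x^3 + 56*x^2 - 80*x) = x*(x - 2)*(x - 1)*(x^3 - 13*x^2 + 56*x - 80) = x*(x - 4)*(x - 2)*(x - 1)*(x^2 - 9*x + 20) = x*(x - 5)*(x - 4)*(x - 2)*(x - 1)*(x - 4)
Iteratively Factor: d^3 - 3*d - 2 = (d + 1)*(d^2 - d - 2) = (d - 2)*(d + 1)*(d + 1)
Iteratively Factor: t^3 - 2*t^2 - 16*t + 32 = (t - 4)*(t^2 + 2*t - 8) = (t - 4)*(t - 2)*(t + 4)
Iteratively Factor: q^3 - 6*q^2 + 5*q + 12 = (q - 3)*(q^2 - 3*q - 4) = (q - 4)*(q - 3)*(q + 1)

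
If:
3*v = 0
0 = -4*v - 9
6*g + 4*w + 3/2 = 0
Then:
No Solution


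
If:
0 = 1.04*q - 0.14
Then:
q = 0.13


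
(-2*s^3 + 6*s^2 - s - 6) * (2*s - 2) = -4*s^4 + 16*s^3 - 14*s^2 - 10*s + 12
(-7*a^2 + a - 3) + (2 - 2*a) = -7*a^2 - a - 1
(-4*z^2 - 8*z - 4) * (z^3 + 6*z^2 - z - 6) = -4*z^5 - 32*z^4 - 48*z^3 + 8*z^2 + 52*z + 24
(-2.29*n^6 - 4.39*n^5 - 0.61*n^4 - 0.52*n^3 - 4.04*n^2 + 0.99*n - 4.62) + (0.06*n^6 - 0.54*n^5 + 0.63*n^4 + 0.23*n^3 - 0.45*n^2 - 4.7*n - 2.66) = -2.23*n^6 - 4.93*n^5 + 0.02*n^4 - 0.29*n^3 - 4.49*n^2 - 3.71*n - 7.28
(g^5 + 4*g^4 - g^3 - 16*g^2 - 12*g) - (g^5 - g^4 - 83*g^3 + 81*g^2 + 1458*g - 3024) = 5*g^4 + 82*g^3 - 97*g^2 - 1470*g + 3024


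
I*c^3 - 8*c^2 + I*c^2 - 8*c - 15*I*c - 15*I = (c + 3*I)*(c + 5*I)*(I*c + I)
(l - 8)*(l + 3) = l^2 - 5*l - 24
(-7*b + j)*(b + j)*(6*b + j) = -42*b^3 - 43*b^2*j + j^3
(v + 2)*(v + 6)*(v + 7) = v^3 + 15*v^2 + 68*v + 84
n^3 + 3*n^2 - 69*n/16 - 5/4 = (n - 5/4)*(n + 1/4)*(n + 4)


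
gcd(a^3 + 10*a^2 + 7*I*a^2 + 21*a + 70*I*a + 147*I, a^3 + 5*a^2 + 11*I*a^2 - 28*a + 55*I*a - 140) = a + 7*I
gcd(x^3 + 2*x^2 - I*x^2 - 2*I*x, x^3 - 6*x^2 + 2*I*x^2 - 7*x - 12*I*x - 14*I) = 1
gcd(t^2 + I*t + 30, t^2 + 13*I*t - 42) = t + 6*I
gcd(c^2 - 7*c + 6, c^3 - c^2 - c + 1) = c - 1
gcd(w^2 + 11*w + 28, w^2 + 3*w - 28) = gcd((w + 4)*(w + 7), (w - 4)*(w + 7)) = w + 7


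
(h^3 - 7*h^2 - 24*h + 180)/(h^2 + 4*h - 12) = (h^3 - 7*h^2 - 24*h + 180)/(h^2 + 4*h - 12)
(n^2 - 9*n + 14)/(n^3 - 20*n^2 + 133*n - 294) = (n - 2)/(n^2 - 13*n + 42)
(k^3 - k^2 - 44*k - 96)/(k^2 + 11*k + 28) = (k^2 - 5*k - 24)/(k + 7)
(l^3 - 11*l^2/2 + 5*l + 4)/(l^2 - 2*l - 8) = (l^2 - 3*l/2 - 1)/(l + 2)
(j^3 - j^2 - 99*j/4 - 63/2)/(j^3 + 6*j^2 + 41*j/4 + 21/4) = (j - 6)/(j + 1)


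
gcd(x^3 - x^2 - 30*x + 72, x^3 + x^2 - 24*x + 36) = x^2 + 3*x - 18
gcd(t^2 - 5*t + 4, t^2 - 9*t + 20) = t - 4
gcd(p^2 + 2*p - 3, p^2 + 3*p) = p + 3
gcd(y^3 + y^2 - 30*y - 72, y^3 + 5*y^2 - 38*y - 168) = y^2 - 2*y - 24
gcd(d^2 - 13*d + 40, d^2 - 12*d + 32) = d - 8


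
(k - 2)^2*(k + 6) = k^3 + 2*k^2 - 20*k + 24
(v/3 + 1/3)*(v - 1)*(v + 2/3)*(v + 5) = v^4/3 + 17*v^3/9 + 7*v^2/9 - 17*v/9 - 10/9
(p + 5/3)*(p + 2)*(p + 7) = p^3 + 32*p^2/3 + 29*p + 70/3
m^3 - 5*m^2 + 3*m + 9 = (m - 3)^2*(m + 1)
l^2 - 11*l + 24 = (l - 8)*(l - 3)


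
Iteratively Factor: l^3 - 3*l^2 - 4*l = (l - 4)*(l^2 + l) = (l - 4)*(l + 1)*(l)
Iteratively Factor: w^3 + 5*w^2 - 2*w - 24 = (w + 4)*(w^2 + w - 6) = (w + 3)*(w + 4)*(w - 2)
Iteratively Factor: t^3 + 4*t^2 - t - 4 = (t + 4)*(t^2 - 1) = (t - 1)*(t + 4)*(t + 1)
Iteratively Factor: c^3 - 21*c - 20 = (c - 5)*(c^2 + 5*c + 4) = (c - 5)*(c + 4)*(c + 1)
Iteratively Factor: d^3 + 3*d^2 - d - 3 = (d - 1)*(d^2 + 4*d + 3) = (d - 1)*(d + 1)*(d + 3)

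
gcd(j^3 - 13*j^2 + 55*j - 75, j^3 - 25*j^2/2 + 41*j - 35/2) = j - 5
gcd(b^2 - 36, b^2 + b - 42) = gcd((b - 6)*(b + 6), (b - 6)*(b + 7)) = b - 6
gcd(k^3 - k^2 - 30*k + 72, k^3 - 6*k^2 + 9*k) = k - 3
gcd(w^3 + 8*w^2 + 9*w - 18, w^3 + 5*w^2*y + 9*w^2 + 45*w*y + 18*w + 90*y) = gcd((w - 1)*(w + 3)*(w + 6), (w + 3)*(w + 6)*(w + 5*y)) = w^2 + 9*w + 18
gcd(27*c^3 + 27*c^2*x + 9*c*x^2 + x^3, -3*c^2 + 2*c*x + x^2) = 3*c + x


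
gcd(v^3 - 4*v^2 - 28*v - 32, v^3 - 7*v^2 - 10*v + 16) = v^2 - 6*v - 16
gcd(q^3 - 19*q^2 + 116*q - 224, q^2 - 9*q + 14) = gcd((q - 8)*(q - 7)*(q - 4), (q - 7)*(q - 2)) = q - 7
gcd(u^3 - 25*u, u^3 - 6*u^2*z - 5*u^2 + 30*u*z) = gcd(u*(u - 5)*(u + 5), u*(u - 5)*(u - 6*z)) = u^2 - 5*u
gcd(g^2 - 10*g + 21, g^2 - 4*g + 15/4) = 1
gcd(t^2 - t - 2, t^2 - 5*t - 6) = t + 1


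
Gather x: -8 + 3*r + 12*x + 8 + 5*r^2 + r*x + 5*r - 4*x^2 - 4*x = 5*r^2 + 8*r - 4*x^2 + x*(r + 8)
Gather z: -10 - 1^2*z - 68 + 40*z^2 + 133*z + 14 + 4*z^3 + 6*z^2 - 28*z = 4*z^3 + 46*z^2 + 104*z - 64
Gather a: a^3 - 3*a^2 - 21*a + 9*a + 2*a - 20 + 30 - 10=a^3 - 3*a^2 - 10*a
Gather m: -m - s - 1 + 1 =-m - s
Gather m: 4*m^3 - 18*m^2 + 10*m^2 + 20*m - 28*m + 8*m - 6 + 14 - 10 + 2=4*m^3 - 8*m^2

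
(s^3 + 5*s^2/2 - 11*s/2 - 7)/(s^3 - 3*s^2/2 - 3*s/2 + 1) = (2*s + 7)/(2*s - 1)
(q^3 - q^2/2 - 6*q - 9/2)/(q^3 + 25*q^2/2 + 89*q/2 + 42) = (q^2 - 2*q - 3)/(q^2 + 11*q + 28)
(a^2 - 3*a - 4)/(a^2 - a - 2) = (a - 4)/(a - 2)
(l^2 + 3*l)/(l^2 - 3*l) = (l + 3)/(l - 3)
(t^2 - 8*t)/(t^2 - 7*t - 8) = t/(t + 1)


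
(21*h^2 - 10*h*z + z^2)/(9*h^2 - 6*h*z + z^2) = (-7*h + z)/(-3*h + z)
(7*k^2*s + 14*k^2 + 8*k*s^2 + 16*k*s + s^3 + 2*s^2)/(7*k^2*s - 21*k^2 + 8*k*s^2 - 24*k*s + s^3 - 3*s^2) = (s + 2)/(s - 3)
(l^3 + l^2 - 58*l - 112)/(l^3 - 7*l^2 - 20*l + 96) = (l^2 + 9*l + 14)/(l^2 + l - 12)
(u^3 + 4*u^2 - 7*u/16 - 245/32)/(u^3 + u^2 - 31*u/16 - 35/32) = (2*u + 7)/(2*u + 1)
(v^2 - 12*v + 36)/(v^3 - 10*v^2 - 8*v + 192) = (v - 6)/(v^2 - 4*v - 32)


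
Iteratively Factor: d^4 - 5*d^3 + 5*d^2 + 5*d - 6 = (d - 2)*(d^3 - 3*d^2 - d + 3) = (d - 2)*(d - 1)*(d^2 - 2*d - 3) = (d - 3)*(d - 2)*(d - 1)*(d + 1)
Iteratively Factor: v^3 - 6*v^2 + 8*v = (v - 4)*(v^2 - 2*v) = v*(v - 4)*(v - 2)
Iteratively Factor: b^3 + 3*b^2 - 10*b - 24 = (b + 2)*(b^2 + b - 12) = (b + 2)*(b + 4)*(b - 3)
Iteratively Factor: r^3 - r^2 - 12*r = (r - 4)*(r^2 + 3*r) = r*(r - 4)*(r + 3)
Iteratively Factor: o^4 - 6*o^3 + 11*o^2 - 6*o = (o - 1)*(o^3 - 5*o^2 + 6*o) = o*(o - 1)*(o^2 - 5*o + 6) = o*(o - 2)*(o - 1)*(o - 3)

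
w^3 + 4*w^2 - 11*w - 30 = (w - 3)*(w + 2)*(w + 5)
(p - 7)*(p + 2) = p^2 - 5*p - 14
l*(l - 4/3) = l^2 - 4*l/3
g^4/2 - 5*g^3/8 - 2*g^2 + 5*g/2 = g*(g/2 + 1)*(g - 2)*(g - 5/4)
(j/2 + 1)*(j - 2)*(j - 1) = j^3/2 - j^2/2 - 2*j + 2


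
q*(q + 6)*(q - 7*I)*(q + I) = q^4 + 6*q^3 - 6*I*q^3 + 7*q^2 - 36*I*q^2 + 42*q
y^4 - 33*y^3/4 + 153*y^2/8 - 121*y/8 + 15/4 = (y - 5)*(y - 2)*(y - 3/4)*(y - 1/2)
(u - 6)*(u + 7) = u^2 + u - 42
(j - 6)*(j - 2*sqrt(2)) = j^2 - 6*j - 2*sqrt(2)*j + 12*sqrt(2)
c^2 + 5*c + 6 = (c + 2)*(c + 3)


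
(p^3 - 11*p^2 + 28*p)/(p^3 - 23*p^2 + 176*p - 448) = p*(p - 4)/(p^2 - 16*p + 64)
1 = 1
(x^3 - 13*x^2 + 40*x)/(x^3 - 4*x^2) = (x^2 - 13*x + 40)/(x*(x - 4))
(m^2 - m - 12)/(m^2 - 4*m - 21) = (m - 4)/(m - 7)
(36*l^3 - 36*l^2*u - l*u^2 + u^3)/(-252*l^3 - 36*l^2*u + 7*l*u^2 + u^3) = (-l + u)/(7*l + u)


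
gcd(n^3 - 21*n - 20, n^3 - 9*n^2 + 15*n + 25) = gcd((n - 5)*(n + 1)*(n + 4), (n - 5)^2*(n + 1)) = n^2 - 4*n - 5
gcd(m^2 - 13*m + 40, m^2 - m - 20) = m - 5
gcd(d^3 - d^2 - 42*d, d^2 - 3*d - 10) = 1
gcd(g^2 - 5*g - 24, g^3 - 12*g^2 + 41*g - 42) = 1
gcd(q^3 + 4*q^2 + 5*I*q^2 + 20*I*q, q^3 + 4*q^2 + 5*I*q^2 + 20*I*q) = q^3 + q^2*(4 + 5*I) + 20*I*q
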